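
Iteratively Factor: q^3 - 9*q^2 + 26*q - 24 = (q - 2)*(q^2 - 7*q + 12) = (q - 3)*(q - 2)*(q - 4)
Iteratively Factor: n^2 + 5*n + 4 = (n + 4)*(n + 1)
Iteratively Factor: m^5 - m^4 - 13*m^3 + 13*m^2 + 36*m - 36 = (m - 1)*(m^4 - 13*m^2 + 36) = (m - 2)*(m - 1)*(m^3 + 2*m^2 - 9*m - 18) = (m - 3)*(m - 2)*(m - 1)*(m^2 + 5*m + 6) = (m - 3)*(m - 2)*(m - 1)*(m + 3)*(m + 2)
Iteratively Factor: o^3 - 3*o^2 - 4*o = (o - 4)*(o^2 + o) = o*(o - 4)*(o + 1)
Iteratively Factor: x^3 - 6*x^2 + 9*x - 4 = (x - 1)*(x^2 - 5*x + 4) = (x - 4)*(x - 1)*(x - 1)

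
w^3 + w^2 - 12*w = w*(w - 3)*(w + 4)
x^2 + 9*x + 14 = (x + 2)*(x + 7)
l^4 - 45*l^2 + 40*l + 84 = (l - 6)*(l - 2)*(l + 1)*(l + 7)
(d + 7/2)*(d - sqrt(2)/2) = d^2 - sqrt(2)*d/2 + 7*d/2 - 7*sqrt(2)/4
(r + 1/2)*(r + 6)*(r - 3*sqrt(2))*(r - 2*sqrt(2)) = r^4 - 5*sqrt(2)*r^3 + 13*r^3/2 - 65*sqrt(2)*r^2/2 + 15*r^2 - 15*sqrt(2)*r + 78*r + 36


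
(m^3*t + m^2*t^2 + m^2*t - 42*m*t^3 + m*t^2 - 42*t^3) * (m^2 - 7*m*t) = m^5*t - 6*m^4*t^2 + m^4*t - 49*m^3*t^3 - 6*m^3*t^2 + 294*m^2*t^4 - 49*m^2*t^3 + 294*m*t^4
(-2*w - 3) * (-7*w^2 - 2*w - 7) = 14*w^3 + 25*w^2 + 20*w + 21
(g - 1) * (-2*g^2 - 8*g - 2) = -2*g^3 - 6*g^2 + 6*g + 2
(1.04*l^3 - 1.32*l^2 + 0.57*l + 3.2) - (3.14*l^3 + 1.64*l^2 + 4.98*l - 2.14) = -2.1*l^3 - 2.96*l^2 - 4.41*l + 5.34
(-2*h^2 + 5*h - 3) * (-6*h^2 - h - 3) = 12*h^4 - 28*h^3 + 19*h^2 - 12*h + 9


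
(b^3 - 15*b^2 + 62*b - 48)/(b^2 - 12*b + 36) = (b^2 - 9*b + 8)/(b - 6)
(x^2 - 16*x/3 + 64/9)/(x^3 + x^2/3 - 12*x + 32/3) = (x - 8/3)/(x^2 + 3*x - 4)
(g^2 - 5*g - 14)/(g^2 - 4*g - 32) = (-g^2 + 5*g + 14)/(-g^2 + 4*g + 32)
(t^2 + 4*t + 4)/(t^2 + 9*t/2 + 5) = 2*(t + 2)/(2*t + 5)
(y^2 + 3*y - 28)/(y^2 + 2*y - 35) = (y - 4)/(y - 5)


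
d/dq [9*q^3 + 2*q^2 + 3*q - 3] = 27*q^2 + 4*q + 3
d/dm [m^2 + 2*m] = 2*m + 2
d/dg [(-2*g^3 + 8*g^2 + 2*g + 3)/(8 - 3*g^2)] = 2*(3*g^4 - 21*g^2 + 73*g + 8)/(9*g^4 - 48*g^2 + 64)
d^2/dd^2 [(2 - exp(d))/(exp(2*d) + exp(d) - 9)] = (-exp(4*d) + 9*exp(3*d) - 48*exp(2*d) + 65*exp(d) - 63)*exp(d)/(exp(6*d) + 3*exp(5*d) - 24*exp(4*d) - 53*exp(3*d) + 216*exp(2*d) + 243*exp(d) - 729)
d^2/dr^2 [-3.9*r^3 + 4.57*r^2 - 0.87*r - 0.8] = 9.14 - 23.4*r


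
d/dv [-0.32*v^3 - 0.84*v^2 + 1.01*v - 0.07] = -0.96*v^2 - 1.68*v + 1.01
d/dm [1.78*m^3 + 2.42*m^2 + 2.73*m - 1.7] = 5.34*m^2 + 4.84*m + 2.73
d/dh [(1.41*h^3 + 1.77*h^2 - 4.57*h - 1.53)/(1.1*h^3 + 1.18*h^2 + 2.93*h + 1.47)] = (-8.88178419700125e-16*h^5 - 0.283199999999999*h^4 + 18.3166*h^3 + 21.8458*h^2 + 8.8146*h - 2.235)/(1.21*h^6 + 2.596*h^5 + 7.8384*h^4 + 10.1488*h^3 + 12.0541*h^2 + 8.6142*h + 2.1609)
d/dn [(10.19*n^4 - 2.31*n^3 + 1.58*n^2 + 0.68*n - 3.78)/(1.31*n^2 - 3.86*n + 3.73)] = (26.6978*n^5 - 121.0263*n^4 + 169.868*n^3 - 32.8385*n^2 + 21.6904*n - 12.0544)/(1.7161*n^4 - 10.1132*n^3 + 24.6722*n^2 - 28.7956*n + 13.9129)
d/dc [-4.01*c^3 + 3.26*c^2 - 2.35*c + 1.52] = -12.03*c^2 + 6.52*c - 2.35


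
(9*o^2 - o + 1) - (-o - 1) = 9*o^2 + 2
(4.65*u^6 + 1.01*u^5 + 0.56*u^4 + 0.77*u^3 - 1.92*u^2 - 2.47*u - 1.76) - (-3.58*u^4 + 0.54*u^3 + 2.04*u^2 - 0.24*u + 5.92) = 4.65*u^6 + 1.01*u^5 + 4.14*u^4 + 0.23*u^3 - 3.96*u^2 - 2.23*u - 7.68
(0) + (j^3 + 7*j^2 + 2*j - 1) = j^3 + 7*j^2 + 2*j - 1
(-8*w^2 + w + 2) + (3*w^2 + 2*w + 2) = -5*w^2 + 3*w + 4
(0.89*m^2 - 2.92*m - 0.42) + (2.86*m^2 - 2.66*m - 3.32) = 3.75*m^2 - 5.58*m - 3.74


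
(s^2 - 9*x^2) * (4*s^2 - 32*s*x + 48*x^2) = 4*s^4 - 32*s^3*x + 12*s^2*x^2 + 288*s*x^3 - 432*x^4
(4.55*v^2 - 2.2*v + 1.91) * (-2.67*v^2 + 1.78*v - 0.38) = -12.1485*v^4 + 13.973*v^3 - 10.7447*v^2 + 4.2358*v - 0.7258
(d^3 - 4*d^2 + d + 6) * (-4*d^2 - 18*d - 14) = -4*d^5 - 2*d^4 + 54*d^3 + 14*d^2 - 122*d - 84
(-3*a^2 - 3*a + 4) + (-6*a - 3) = -3*a^2 - 9*a + 1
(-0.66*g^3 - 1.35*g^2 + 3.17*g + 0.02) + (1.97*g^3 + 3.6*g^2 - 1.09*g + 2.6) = 1.31*g^3 + 2.25*g^2 + 2.08*g + 2.62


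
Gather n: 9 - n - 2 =7 - n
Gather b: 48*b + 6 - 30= 48*b - 24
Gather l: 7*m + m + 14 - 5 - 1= 8*m + 8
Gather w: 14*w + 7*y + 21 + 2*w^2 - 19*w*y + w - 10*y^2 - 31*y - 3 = 2*w^2 + w*(15 - 19*y) - 10*y^2 - 24*y + 18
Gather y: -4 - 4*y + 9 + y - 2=3 - 3*y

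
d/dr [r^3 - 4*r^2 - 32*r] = 3*r^2 - 8*r - 32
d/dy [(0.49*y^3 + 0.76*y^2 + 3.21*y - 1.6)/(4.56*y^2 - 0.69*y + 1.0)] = (2.2344*y^4 - 0.6762*y^3 - 13.692*y^2 + 16.112*y + 2.106)/(20.7936*y^4 - 6.2928*y^3 + 9.5961*y^2 - 1.38*y + 1.0)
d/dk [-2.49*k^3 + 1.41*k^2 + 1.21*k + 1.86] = -7.47*k^2 + 2.82*k + 1.21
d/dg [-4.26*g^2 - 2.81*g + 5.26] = -8.52*g - 2.81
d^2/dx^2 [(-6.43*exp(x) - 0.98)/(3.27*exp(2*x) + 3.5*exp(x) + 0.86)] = (-68.755347*exp(4*x) + 31.6751819999999*exp(3*x) + 74.846376*exp(2*x) + 18.373124*exp(x) - 1.805828)*exp(x)/(34.965783*exp(6*x) + 112.27545*exp(5*x) + 147.760182*exp(4*x) + 101.9312*exp(3*x) + 38.860476*exp(2*x) + 7.7658*exp(x) + 0.636056)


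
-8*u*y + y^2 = y*(-8*u + y)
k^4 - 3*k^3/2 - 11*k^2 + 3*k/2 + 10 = (k - 4)*(k - 1)*(k + 1)*(k + 5/2)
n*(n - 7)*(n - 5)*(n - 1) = n^4 - 13*n^3 + 47*n^2 - 35*n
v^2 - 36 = (v - 6)*(v + 6)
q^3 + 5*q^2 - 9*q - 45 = (q - 3)*(q + 3)*(q + 5)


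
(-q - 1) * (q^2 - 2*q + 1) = -q^3 + q^2 + q - 1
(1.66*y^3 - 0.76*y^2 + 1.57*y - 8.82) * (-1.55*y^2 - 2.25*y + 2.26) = -2.573*y^5 - 2.557*y^4 + 3.0281*y^3 + 8.4209*y^2 + 23.3932*y - 19.9332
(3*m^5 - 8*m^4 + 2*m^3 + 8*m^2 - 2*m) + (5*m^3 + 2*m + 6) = 3*m^5 - 8*m^4 + 7*m^3 + 8*m^2 + 6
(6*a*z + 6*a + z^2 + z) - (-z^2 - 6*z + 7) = 6*a*z + 6*a + 2*z^2 + 7*z - 7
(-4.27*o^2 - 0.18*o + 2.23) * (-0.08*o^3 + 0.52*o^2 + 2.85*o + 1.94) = 0.3416*o^5 - 2.206*o^4 - 12.4415*o^3 - 7.6372*o^2 + 6.0063*o + 4.3262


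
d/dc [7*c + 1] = 7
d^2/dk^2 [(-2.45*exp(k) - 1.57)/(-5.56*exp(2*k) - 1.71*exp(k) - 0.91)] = (75.7383199999999*exp(4*k) + 170.843788*exp(3*k) - 29.595324*exp(2*k) - 30.995896*exp(k) - 0.414232)*exp(k)/(171.879616*exp(6*k) + 158.586768*exp(5*k) + 133.168116*exp(4*k) + 56.911707*exp(3*k) + 21.795501*exp(2*k) + 4.248153*exp(k) + 0.753571)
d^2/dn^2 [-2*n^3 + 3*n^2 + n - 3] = 6 - 12*n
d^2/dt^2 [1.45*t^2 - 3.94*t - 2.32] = 2.90000000000000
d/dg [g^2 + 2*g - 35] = 2*g + 2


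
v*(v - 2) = v^2 - 2*v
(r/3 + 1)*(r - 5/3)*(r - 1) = r^3/3 + r^2/9 - 19*r/9 + 5/3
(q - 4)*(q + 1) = q^2 - 3*q - 4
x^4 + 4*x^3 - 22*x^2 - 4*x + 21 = (x - 3)*(x - 1)*(x + 1)*(x + 7)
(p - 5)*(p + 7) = p^2 + 2*p - 35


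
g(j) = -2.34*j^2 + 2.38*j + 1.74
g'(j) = 2.38 - 4.68*j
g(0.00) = 1.74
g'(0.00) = 2.38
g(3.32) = -16.15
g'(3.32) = -13.16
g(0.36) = 2.29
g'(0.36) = 0.70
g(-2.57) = -19.83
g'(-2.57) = 14.41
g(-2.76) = -22.65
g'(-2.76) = 15.30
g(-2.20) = -14.82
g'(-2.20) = 12.68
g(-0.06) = 1.59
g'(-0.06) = 2.66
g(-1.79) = -10.02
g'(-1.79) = 10.76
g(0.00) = 1.74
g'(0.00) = 2.38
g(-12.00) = -363.78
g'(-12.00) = 58.54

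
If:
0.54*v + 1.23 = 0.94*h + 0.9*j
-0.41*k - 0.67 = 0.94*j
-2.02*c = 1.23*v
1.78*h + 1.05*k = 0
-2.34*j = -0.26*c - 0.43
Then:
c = -0.07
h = 1.20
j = 0.18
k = -2.04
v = 0.11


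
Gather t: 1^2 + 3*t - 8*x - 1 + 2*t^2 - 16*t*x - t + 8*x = 2*t^2 + t*(2 - 16*x)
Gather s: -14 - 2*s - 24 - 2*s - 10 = -4*s - 48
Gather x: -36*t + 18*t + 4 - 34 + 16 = -18*t - 14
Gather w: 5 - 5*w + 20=25 - 5*w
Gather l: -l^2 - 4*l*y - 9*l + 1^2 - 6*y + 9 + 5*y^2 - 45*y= -l^2 + l*(-4*y - 9) + 5*y^2 - 51*y + 10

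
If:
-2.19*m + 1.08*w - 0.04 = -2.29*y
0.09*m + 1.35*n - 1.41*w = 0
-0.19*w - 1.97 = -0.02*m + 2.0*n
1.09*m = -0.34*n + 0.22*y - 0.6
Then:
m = -0.22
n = -0.90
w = -0.88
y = 0.22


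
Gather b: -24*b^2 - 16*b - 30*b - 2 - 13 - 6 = -24*b^2 - 46*b - 21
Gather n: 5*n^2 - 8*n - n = 5*n^2 - 9*n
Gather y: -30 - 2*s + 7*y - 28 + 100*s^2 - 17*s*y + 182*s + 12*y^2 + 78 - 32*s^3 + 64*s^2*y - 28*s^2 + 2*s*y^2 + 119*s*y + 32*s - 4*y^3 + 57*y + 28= -32*s^3 + 72*s^2 + 212*s - 4*y^3 + y^2*(2*s + 12) + y*(64*s^2 + 102*s + 64) + 48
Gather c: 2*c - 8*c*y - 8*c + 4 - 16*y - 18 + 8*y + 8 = c*(-8*y - 6) - 8*y - 6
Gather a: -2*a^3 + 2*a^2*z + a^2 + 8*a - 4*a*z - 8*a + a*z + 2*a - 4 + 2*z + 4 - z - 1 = -2*a^3 + a^2*(2*z + 1) + a*(2 - 3*z) + z - 1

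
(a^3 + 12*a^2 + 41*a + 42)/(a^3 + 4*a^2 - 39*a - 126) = (a + 2)/(a - 6)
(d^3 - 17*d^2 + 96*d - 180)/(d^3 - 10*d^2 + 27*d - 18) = (d^2 - 11*d + 30)/(d^2 - 4*d + 3)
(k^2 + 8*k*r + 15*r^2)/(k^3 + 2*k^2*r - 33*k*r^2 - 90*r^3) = 1/(k - 6*r)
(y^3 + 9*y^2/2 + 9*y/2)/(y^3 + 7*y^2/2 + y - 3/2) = y*(2*y + 3)/(2*y^2 + y - 1)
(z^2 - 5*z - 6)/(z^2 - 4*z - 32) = (-z^2 + 5*z + 6)/(-z^2 + 4*z + 32)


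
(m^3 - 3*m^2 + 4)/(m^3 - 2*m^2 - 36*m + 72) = (m^2 - m - 2)/(m^2 - 36)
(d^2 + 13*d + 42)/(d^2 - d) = (d^2 + 13*d + 42)/(d*(d - 1))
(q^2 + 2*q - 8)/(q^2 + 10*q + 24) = (q - 2)/(q + 6)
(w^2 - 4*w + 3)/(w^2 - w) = (w - 3)/w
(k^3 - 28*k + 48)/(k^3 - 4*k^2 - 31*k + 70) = (k^2 + 2*k - 24)/(k^2 - 2*k - 35)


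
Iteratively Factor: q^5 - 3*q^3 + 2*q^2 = (q - 1)*(q^4 + q^3 - 2*q^2) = (q - 1)^2*(q^3 + 2*q^2) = q*(q - 1)^2*(q^2 + 2*q) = q*(q - 1)^2*(q + 2)*(q)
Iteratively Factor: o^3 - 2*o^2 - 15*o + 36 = (o + 4)*(o^2 - 6*o + 9) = (o - 3)*(o + 4)*(o - 3)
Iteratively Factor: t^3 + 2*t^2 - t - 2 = (t + 2)*(t^2 - 1) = (t - 1)*(t + 2)*(t + 1)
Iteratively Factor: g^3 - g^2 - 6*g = (g - 3)*(g^2 + 2*g) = (g - 3)*(g + 2)*(g)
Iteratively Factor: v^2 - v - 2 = (v + 1)*(v - 2)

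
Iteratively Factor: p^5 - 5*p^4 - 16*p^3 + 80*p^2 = (p - 5)*(p^4 - 16*p^2) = (p - 5)*(p + 4)*(p^3 - 4*p^2) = (p - 5)*(p - 4)*(p + 4)*(p^2) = p*(p - 5)*(p - 4)*(p + 4)*(p)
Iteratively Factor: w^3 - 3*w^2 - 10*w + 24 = (w + 3)*(w^2 - 6*w + 8) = (w - 4)*(w + 3)*(w - 2)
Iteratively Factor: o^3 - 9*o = (o - 3)*(o^2 + 3*o) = (o - 3)*(o + 3)*(o)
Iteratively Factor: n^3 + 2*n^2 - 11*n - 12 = (n - 3)*(n^2 + 5*n + 4) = (n - 3)*(n + 4)*(n + 1)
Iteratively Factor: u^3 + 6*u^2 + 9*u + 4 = (u + 1)*(u^2 + 5*u + 4) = (u + 1)^2*(u + 4)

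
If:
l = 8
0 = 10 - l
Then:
No Solution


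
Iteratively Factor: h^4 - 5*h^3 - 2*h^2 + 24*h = (h - 3)*(h^3 - 2*h^2 - 8*h) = (h - 4)*(h - 3)*(h^2 + 2*h) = (h - 4)*(h - 3)*(h + 2)*(h)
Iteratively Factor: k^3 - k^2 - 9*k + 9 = (k - 1)*(k^2 - 9) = (k - 1)*(k + 3)*(k - 3)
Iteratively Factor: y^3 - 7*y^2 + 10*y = (y)*(y^2 - 7*y + 10) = y*(y - 5)*(y - 2)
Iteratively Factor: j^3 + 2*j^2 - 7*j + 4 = (j - 1)*(j^2 + 3*j - 4) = (j - 1)^2*(j + 4)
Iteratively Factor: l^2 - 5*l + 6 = (l - 2)*(l - 3)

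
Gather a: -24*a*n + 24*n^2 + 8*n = -24*a*n + 24*n^2 + 8*n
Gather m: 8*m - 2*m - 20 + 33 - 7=6*m + 6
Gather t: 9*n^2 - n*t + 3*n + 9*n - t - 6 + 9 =9*n^2 + 12*n + t*(-n - 1) + 3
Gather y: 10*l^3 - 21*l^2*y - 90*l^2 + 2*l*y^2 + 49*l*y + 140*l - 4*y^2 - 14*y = 10*l^3 - 90*l^2 + 140*l + y^2*(2*l - 4) + y*(-21*l^2 + 49*l - 14)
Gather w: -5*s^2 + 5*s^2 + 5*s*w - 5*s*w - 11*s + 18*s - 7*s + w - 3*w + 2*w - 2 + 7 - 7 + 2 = 0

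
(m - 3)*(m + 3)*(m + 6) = m^3 + 6*m^2 - 9*m - 54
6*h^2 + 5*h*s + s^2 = (2*h + s)*(3*h + s)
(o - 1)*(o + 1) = o^2 - 1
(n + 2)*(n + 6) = n^2 + 8*n + 12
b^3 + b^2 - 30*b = b*(b - 5)*(b + 6)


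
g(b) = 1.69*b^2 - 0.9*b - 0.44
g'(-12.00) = -41.46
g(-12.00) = 253.72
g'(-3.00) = -11.04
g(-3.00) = 17.47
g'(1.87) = 5.42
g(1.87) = 3.79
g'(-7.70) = -26.93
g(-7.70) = 106.69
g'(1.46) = 4.03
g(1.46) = 1.85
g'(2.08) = 6.13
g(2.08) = 5.00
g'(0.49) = 0.76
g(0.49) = -0.48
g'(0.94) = 2.28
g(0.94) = 0.21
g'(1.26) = 3.36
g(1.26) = 1.11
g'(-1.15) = -4.79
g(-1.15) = 2.83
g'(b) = 3.38*b - 0.9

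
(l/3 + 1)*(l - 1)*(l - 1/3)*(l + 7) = l^4/3 + 26*l^3/9 + 8*l^2/3 - 74*l/9 + 7/3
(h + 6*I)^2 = h^2 + 12*I*h - 36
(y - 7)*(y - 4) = y^2 - 11*y + 28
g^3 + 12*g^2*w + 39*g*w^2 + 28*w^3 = (g + w)*(g + 4*w)*(g + 7*w)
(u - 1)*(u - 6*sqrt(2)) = u^2 - 6*sqrt(2)*u - u + 6*sqrt(2)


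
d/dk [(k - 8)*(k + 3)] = 2*k - 5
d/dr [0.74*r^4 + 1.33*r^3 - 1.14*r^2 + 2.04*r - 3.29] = 2.96*r^3 + 3.99*r^2 - 2.28*r + 2.04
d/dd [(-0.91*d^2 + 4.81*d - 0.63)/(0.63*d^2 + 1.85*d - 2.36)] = (-4.7138*d^2 + 5.089*d - 10.1861)/(0.3969*d^4 + 2.331*d^3 + 0.448900000000001*d^2 - 8.732*d + 5.5696)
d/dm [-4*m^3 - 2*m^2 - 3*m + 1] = -12*m^2 - 4*m - 3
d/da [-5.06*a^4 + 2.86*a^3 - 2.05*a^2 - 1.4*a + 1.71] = -20.24*a^3 + 8.58*a^2 - 4.1*a - 1.4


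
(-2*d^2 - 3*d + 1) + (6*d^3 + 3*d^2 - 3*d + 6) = 6*d^3 + d^2 - 6*d + 7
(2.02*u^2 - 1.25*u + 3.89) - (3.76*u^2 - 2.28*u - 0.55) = -1.74*u^2 + 1.03*u + 4.44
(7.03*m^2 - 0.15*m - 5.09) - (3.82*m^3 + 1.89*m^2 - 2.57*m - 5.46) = -3.82*m^3 + 5.14*m^2 + 2.42*m + 0.37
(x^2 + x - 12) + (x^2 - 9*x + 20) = 2*x^2 - 8*x + 8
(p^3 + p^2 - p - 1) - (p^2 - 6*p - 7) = p^3 + 5*p + 6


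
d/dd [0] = 0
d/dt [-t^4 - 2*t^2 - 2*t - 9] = -4*t^3 - 4*t - 2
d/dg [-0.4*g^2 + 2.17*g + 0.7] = 2.17 - 0.8*g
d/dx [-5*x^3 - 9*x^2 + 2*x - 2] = -15*x^2 - 18*x + 2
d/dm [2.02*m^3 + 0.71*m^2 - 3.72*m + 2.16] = 6.06*m^2 + 1.42*m - 3.72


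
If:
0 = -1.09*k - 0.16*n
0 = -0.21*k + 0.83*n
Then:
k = 0.00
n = 0.00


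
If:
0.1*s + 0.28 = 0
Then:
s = -2.80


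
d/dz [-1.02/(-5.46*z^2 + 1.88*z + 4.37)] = (1.9176 - 11.1384*z)/(-5.46*z^2 + 1.88*z + 4.37)^2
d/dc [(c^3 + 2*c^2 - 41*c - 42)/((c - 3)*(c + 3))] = (c^4 + 14*c^2 + 48*c + 369)/(c^4 - 18*c^2 + 81)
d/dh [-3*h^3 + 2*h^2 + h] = -9*h^2 + 4*h + 1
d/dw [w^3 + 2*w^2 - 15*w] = 3*w^2 + 4*w - 15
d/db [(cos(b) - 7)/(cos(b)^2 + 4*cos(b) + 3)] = (cos(b)^2 - 14*cos(b) - 31)*sin(b)/(cos(b)^2 + 4*cos(b) + 3)^2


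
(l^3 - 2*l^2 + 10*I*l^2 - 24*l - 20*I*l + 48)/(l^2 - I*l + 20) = (l^2 + l*(-2 + 6*I) - 12*I)/(l - 5*I)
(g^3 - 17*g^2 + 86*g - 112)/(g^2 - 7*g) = g - 10 + 16/g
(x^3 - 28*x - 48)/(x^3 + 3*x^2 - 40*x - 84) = (x + 4)/(x + 7)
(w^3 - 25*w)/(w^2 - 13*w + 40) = w*(w + 5)/(w - 8)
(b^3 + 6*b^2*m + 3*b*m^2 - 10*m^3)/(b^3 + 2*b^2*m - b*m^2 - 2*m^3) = (b + 5*m)/(b + m)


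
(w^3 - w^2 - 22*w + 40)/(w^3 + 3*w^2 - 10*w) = (w - 4)/w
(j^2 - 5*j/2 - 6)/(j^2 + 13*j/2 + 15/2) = (j - 4)/(j + 5)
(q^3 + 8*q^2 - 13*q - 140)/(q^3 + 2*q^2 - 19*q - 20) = (q + 7)/(q + 1)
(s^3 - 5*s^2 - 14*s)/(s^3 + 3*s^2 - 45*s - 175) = s*(s + 2)/(s^2 + 10*s + 25)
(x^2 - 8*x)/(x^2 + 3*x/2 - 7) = 2*x*(x - 8)/(2*x^2 + 3*x - 14)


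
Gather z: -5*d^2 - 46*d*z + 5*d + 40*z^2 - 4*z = -5*d^2 + 5*d + 40*z^2 + z*(-46*d - 4)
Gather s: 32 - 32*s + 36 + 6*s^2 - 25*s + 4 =6*s^2 - 57*s + 72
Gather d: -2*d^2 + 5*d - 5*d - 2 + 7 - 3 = 2 - 2*d^2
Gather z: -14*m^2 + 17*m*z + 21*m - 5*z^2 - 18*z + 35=-14*m^2 + 21*m - 5*z^2 + z*(17*m - 18) + 35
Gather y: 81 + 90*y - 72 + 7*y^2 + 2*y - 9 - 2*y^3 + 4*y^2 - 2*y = -2*y^3 + 11*y^2 + 90*y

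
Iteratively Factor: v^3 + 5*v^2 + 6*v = (v)*(v^2 + 5*v + 6) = v*(v + 2)*(v + 3)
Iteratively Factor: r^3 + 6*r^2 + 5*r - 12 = (r + 3)*(r^2 + 3*r - 4) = (r + 3)*(r + 4)*(r - 1)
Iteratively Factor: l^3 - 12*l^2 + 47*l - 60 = (l - 3)*(l^2 - 9*l + 20) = (l - 4)*(l - 3)*(l - 5)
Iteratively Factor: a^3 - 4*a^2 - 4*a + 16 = (a - 2)*(a^2 - 2*a - 8) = (a - 4)*(a - 2)*(a + 2)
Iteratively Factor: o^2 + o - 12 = (o + 4)*(o - 3)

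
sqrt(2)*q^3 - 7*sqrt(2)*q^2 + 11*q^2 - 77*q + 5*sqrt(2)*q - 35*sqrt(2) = (q - 7)*(q + 5*sqrt(2))*(sqrt(2)*q + 1)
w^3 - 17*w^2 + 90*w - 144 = (w - 8)*(w - 6)*(w - 3)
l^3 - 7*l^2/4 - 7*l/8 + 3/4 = (l - 2)*(l - 1/2)*(l + 3/4)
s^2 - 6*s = s*(s - 6)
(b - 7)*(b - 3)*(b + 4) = b^3 - 6*b^2 - 19*b + 84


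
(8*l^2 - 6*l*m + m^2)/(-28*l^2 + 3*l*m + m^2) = (-2*l + m)/(7*l + m)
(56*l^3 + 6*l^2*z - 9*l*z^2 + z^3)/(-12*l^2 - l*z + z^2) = (-14*l^2 - 5*l*z + z^2)/(3*l + z)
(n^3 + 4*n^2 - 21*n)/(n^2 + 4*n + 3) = n*(n^2 + 4*n - 21)/(n^2 + 4*n + 3)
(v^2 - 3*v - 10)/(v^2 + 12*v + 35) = (v^2 - 3*v - 10)/(v^2 + 12*v + 35)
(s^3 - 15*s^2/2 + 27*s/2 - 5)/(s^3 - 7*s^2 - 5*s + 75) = (s^2 - 5*s/2 + 1)/(s^2 - 2*s - 15)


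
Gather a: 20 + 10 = 30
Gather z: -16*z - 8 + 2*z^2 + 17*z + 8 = 2*z^2 + z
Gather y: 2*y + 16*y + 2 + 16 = 18*y + 18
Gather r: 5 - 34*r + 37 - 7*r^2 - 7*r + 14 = -7*r^2 - 41*r + 56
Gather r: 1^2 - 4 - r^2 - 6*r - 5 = -r^2 - 6*r - 8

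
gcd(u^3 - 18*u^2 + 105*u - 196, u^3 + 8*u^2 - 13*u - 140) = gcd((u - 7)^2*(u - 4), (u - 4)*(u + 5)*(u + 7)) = u - 4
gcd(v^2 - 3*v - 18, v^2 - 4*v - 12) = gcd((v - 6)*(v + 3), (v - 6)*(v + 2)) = v - 6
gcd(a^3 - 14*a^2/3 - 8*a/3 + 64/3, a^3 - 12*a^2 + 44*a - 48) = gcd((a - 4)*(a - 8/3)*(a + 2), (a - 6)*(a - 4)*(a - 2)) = a - 4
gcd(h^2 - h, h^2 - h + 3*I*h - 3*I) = h - 1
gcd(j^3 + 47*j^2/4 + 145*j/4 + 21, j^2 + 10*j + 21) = j + 7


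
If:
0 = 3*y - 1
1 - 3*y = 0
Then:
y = 1/3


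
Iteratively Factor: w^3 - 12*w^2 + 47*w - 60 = (w - 5)*(w^2 - 7*w + 12) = (w - 5)*(w - 3)*(w - 4)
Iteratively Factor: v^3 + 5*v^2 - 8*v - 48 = (v + 4)*(v^2 + v - 12) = (v + 4)^2*(v - 3)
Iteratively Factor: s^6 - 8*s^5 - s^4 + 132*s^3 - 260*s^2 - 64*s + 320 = (s + 1)*(s^5 - 9*s^4 + 8*s^3 + 124*s^2 - 384*s + 320) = (s + 1)*(s + 4)*(s^4 - 13*s^3 + 60*s^2 - 116*s + 80) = (s - 2)*(s + 1)*(s + 4)*(s^3 - 11*s^2 + 38*s - 40) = (s - 5)*(s - 2)*(s + 1)*(s + 4)*(s^2 - 6*s + 8) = (s - 5)*(s - 2)^2*(s + 1)*(s + 4)*(s - 4)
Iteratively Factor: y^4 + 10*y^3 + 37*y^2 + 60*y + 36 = (y + 3)*(y^3 + 7*y^2 + 16*y + 12) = (y + 2)*(y + 3)*(y^2 + 5*y + 6) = (y + 2)^2*(y + 3)*(y + 3)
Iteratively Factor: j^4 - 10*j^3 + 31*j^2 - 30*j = (j - 2)*(j^3 - 8*j^2 + 15*j) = (j - 5)*(j - 2)*(j^2 - 3*j) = (j - 5)*(j - 3)*(j - 2)*(j)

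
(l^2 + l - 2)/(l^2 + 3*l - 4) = (l + 2)/(l + 4)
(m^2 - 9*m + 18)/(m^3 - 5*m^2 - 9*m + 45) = (m - 6)/(m^2 - 2*m - 15)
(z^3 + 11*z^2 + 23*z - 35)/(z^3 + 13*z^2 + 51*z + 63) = (z^2 + 4*z - 5)/(z^2 + 6*z + 9)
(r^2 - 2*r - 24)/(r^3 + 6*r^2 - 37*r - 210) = (r + 4)/(r^2 + 12*r + 35)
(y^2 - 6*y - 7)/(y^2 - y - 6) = (-y^2 + 6*y + 7)/(-y^2 + y + 6)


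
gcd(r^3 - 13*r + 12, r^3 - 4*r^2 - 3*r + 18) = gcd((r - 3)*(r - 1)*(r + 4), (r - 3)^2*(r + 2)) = r - 3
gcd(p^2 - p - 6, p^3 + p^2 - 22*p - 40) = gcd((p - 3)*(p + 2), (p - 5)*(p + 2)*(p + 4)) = p + 2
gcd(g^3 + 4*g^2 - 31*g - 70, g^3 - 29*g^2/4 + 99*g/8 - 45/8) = g - 5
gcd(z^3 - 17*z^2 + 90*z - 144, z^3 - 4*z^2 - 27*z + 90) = z^2 - 9*z + 18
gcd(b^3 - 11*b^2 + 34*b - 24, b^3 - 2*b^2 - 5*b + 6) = b - 1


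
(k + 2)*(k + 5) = k^2 + 7*k + 10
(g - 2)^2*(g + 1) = g^3 - 3*g^2 + 4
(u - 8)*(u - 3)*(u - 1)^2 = u^4 - 13*u^3 + 47*u^2 - 59*u + 24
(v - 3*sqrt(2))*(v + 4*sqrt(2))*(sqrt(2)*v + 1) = sqrt(2)*v^3 + 3*v^2 - 23*sqrt(2)*v - 24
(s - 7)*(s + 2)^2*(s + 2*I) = s^4 - 3*s^3 + 2*I*s^3 - 24*s^2 - 6*I*s^2 - 28*s - 48*I*s - 56*I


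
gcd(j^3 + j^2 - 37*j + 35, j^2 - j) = j - 1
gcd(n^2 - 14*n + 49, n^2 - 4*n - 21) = n - 7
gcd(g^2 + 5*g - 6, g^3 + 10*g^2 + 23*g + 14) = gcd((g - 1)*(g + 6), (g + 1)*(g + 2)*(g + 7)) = 1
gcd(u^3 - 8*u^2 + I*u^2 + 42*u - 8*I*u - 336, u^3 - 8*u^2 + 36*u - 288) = u^2 + u*(-8 - 6*I) + 48*I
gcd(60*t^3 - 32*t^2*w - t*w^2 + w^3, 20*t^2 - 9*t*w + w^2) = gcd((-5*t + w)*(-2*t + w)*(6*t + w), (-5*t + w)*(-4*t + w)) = 5*t - w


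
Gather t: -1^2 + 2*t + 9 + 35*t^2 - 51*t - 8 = 35*t^2 - 49*t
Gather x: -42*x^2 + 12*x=-42*x^2 + 12*x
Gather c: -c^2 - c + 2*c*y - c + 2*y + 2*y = -c^2 + c*(2*y - 2) + 4*y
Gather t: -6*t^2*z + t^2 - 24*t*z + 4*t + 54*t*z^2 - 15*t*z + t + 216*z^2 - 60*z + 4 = t^2*(1 - 6*z) + t*(54*z^2 - 39*z + 5) + 216*z^2 - 60*z + 4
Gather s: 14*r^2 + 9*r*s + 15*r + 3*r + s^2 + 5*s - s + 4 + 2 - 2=14*r^2 + 18*r + s^2 + s*(9*r + 4) + 4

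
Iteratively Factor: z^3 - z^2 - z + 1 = (z + 1)*(z^2 - 2*z + 1) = (z - 1)*(z + 1)*(z - 1)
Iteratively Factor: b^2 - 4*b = (b)*(b - 4)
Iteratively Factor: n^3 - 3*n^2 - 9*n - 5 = (n + 1)*(n^2 - 4*n - 5) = (n - 5)*(n + 1)*(n + 1)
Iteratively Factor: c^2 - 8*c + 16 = (c - 4)*(c - 4)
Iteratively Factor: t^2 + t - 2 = (t - 1)*(t + 2)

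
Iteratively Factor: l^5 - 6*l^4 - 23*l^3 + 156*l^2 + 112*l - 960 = (l - 5)*(l^4 - l^3 - 28*l^2 + 16*l + 192) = (l - 5)*(l - 4)*(l^3 + 3*l^2 - 16*l - 48) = (l - 5)*(l - 4)^2*(l^2 + 7*l + 12) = (l - 5)*(l - 4)^2*(l + 3)*(l + 4)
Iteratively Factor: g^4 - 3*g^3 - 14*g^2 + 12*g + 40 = (g - 2)*(g^3 - g^2 - 16*g - 20) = (g - 5)*(g - 2)*(g^2 + 4*g + 4) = (g - 5)*(g - 2)*(g + 2)*(g + 2)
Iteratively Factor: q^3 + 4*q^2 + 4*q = (q + 2)*(q^2 + 2*q) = (q + 2)^2*(q)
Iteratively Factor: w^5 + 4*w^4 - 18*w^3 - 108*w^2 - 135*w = (w - 5)*(w^4 + 9*w^3 + 27*w^2 + 27*w) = w*(w - 5)*(w^3 + 9*w^2 + 27*w + 27) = w*(w - 5)*(w + 3)*(w^2 + 6*w + 9) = w*(w - 5)*(w + 3)^2*(w + 3)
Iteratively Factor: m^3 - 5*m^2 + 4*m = (m)*(m^2 - 5*m + 4) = m*(m - 1)*(m - 4)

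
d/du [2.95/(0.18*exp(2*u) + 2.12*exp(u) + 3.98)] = (-1.062*exp(u) - 6.254)*exp(u)/(0.18*exp(2*u) + 2.12*exp(u) + 3.98)^2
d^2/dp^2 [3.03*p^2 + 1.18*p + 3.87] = 6.06000000000000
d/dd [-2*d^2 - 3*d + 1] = -4*d - 3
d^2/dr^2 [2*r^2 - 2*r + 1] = 4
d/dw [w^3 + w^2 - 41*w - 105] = 3*w^2 + 2*w - 41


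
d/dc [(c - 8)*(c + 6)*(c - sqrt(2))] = 3*c^2 - 4*c - 2*sqrt(2)*c - 48 + 2*sqrt(2)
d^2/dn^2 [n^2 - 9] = 2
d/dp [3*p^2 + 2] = 6*p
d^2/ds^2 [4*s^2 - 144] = 8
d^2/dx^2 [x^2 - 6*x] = 2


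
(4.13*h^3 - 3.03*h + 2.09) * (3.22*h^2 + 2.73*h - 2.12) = 13.2986*h^5 + 11.2749*h^4 - 18.5122*h^3 - 1.5421*h^2 + 12.1293*h - 4.4308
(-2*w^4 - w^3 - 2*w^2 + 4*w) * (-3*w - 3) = 6*w^5 + 9*w^4 + 9*w^3 - 6*w^2 - 12*w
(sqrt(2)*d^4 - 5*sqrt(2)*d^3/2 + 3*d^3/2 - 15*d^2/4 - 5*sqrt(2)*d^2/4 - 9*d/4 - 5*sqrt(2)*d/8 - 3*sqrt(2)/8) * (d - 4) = sqrt(2)*d^5 - 13*sqrt(2)*d^4/2 + 3*d^4/2 - 39*d^3/4 + 35*sqrt(2)*d^3/4 + 35*sqrt(2)*d^2/8 + 51*d^2/4 + 17*sqrt(2)*d/8 + 9*d + 3*sqrt(2)/2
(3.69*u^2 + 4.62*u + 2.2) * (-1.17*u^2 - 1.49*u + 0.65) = -4.3173*u^4 - 10.9035*u^3 - 7.0593*u^2 - 0.275*u + 1.43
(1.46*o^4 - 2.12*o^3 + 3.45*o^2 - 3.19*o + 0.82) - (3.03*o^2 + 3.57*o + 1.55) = 1.46*o^4 - 2.12*o^3 + 0.42*o^2 - 6.76*o - 0.73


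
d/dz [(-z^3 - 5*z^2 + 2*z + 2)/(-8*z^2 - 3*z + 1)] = 2*(4*z^4 + 3*z^3 + 14*z^2 + 11*z + 4)/(64*z^4 + 48*z^3 - 7*z^2 - 6*z + 1)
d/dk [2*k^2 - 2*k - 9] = 4*k - 2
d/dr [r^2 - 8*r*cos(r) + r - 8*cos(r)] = 8*r*sin(r) + 2*r - 8*sqrt(2)*cos(r + pi/4) + 1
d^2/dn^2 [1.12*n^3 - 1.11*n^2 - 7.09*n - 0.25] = 6.72*n - 2.22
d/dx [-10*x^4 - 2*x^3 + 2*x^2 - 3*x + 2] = -40*x^3 - 6*x^2 + 4*x - 3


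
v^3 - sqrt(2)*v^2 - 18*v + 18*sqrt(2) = (v - 3*sqrt(2))*(v - sqrt(2))*(v + 3*sqrt(2))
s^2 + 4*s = s*(s + 4)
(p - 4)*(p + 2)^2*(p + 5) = p^4 + 5*p^3 - 12*p^2 - 76*p - 80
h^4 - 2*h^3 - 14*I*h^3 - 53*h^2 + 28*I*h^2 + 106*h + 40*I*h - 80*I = (h - 2)*(h - 8*I)*(h - 5*I)*(h - I)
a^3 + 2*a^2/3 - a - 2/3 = (a - 1)*(a + 2/3)*(a + 1)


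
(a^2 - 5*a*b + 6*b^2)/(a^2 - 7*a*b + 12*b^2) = (a - 2*b)/(a - 4*b)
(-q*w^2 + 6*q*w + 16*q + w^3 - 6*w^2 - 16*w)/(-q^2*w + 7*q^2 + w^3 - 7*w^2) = (w^2 - 6*w - 16)/(q*w - 7*q + w^2 - 7*w)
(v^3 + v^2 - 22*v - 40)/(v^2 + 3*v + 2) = (v^2 - v - 20)/(v + 1)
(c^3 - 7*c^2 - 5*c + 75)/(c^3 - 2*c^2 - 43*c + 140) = (c^2 - 2*c - 15)/(c^2 + 3*c - 28)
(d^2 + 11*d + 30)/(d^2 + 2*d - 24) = (d + 5)/(d - 4)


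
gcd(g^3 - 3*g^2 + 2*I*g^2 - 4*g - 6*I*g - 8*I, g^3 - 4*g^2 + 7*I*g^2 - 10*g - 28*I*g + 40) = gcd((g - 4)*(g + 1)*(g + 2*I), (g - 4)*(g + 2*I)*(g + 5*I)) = g^2 + g*(-4 + 2*I) - 8*I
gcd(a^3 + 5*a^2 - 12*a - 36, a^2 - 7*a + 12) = a - 3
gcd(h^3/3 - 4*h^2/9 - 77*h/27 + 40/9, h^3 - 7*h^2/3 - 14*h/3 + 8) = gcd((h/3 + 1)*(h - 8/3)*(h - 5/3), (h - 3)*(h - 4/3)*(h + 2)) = 1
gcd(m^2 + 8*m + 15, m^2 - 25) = m + 5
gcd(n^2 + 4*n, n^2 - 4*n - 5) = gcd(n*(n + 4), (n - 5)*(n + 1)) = 1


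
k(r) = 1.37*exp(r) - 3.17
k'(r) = 1.37*exp(r)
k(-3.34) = -3.12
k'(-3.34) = 0.05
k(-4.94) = -3.16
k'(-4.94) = 0.01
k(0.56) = -0.77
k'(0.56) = 2.40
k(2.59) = 15.09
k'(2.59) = 18.26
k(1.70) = 4.33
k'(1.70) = 7.50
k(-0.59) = -2.41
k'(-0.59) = 0.76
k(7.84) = 3476.91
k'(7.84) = 3480.08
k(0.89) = 0.17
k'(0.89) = 3.34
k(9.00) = 11098.05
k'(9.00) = 11101.22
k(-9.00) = -3.17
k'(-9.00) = 0.00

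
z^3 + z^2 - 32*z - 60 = (z - 6)*(z + 2)*(z + 5)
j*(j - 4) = j^2 - 4*j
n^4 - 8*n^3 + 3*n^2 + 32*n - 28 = (n - 7)*(n - 2)*(n - 1)*(n + 2)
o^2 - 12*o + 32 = (o - 8)*(o - 4)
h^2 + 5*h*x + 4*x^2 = (h + x)*(h + 4*x)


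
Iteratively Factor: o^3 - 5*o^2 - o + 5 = (o - 5)*(o^2 - 1) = (o - 5)*(o + 1)*(o - 1)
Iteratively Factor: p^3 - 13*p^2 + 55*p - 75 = (p - 5)*(p^2 - 8*p + 15) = (p - 5)^2*(p - 3)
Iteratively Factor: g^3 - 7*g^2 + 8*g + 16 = (g - 4)*(g^2 - 3*g - 4) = (g - 4)^2*(g + 1)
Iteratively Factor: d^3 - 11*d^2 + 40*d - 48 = (d - 4)*(d^2 - 7*d + 12) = (d - 4)*(d - 3)*(d - 4)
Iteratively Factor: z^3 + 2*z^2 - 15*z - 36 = (z + 3)*(z^2 - z - 12) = (z + 3)^2*(z - 4)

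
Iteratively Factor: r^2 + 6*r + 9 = (r + 3)*(r + 3)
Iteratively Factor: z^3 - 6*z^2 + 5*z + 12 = (z + 1)*(z^2 - 7*z + 12) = (z - 3)*(z + 1)*(z - 4)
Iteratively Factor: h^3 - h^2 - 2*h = (h + 1)*(h^2 - 2*h) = (h - 2)*(h + 1)*(h)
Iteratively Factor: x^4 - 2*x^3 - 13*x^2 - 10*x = (x + 2)*(x^3 - 4*x^2 - 5*x) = (x + 1)*(x + 2)*(x^2 - 5*x) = x*(x + 1)*(x + 2)*(x - 5)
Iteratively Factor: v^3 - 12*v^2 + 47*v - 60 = (v - 3)*(v^2 - 9*v + 20) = (v - 4)*(v - 3)*(v - 5)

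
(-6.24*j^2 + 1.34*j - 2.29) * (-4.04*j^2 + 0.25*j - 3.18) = 25.2096*j^4 - 6.9736*j^3 + 29.4298*j^2 - 4.8337*j + 7.2822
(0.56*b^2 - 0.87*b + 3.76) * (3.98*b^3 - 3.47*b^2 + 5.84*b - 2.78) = 2.2288*b^5 - 5.4058*b^4 + 21.2541*b^3 - 19.6848*b^2 + 24.377*b - 10.4528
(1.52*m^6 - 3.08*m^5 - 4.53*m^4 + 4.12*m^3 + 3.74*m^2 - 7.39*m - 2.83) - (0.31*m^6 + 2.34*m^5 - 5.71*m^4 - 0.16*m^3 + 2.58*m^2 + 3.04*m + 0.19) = 1.21*m^6 - 5.42*m^5 + 1.18*m^4 + 4.28*m^3 + 1.16*m^2 - 10.43*m - 3.02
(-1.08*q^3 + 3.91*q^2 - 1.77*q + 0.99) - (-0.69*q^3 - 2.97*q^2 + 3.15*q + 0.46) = -0.39*q^3 + 6.88*q^2 - 4.92*q + 0.53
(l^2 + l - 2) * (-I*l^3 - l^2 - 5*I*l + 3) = -I*l^5 - l^4 - I*l^4 - l^3 - 3*I*l^3 + 5*l^2 - 5*I*l^2 + 3*l + 10*I*l - 6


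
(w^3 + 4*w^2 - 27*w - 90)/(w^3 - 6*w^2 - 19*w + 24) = (w^2 + w - 30)/(w^2 - 9*w + 8)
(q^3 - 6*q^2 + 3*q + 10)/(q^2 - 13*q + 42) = (q^3 - 6*q^2 + 3*q + 10)/(q^2 - 13*q + 42)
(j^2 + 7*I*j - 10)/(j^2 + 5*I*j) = (j + 2*I)/j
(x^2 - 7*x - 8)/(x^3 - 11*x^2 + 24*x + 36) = (x - 8)/(x^2 - 12*x + 36)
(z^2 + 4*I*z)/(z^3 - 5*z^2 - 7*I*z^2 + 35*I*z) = (z + 4*I)/(z^2 - 5*z - 7*I*z + 35*I)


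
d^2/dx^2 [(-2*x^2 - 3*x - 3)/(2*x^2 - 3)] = 12*(-2*x^3 - 12*x^2 - 9*x - 6)/(8*x^6 - 36*x^4 + 54*x^2 - 27)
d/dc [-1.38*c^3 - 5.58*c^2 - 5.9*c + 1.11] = -4.14*c^2 - 11.16*c - 5.9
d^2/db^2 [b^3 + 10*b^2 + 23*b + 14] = 6*b + 20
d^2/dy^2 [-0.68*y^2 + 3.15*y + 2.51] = -1.36000000000000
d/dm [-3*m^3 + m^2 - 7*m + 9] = -9*m^2 + 2*m - 7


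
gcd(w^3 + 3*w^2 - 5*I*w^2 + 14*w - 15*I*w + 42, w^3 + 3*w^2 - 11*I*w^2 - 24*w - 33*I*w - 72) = w + 3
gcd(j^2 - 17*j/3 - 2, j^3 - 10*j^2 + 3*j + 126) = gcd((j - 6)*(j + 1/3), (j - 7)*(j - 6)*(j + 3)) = j - 6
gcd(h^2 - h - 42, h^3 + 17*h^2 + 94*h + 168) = h + 6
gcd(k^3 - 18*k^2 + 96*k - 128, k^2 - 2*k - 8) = 1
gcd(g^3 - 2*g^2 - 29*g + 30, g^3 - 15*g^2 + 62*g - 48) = g^2 - 7*g + 6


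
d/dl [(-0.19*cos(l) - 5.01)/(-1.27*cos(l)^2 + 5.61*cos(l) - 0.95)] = (0.2413*cos(l)^2 + 12.7254*cos(l) - 28.2866)*sin(l)/(1.6129*cos(l)^4 - 14.2494*cos(l)^3 + 33.8851*cos(l)^2 - 10.659*cos(l) + 0.9025)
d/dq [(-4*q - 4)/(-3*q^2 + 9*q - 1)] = 4*(-3*q^2 - 6*q + 10)/(9*q^4 - 54*q^3 + 87*q^2 - 18*q + 1)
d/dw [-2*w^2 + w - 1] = 1 - 4*w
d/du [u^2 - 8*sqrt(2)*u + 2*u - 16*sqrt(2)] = 2*u - 8*sqrt(2) + 2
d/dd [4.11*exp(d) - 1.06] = 4.11*exp(d)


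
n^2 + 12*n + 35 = (n + 5)*(n + 7)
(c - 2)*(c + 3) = c^2 + c - 6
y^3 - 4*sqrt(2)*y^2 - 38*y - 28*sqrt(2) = (y - 7*sqrt(2))*(y + sqrt(2))*(y + 2*sqrt(2))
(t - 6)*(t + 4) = t^2 - 2*t - 24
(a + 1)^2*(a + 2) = a^3 + 4*a^2 + 5*a + 2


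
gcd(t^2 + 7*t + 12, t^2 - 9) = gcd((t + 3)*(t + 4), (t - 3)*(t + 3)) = t + 3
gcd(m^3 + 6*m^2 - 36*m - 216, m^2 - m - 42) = m + 6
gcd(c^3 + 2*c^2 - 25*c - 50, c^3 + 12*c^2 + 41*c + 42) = c + 2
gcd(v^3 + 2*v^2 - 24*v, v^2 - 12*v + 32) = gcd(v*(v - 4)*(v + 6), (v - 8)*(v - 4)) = v - 4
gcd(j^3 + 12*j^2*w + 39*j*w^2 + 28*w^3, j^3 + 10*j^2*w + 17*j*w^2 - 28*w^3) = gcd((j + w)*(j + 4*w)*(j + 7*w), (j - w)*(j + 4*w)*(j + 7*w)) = j^2 + 11*j*w + 28*w^2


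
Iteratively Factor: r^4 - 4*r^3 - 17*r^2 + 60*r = (r)*(r^3 - 4*r^2 - 17*r + 60) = r*(r - 5)*(r^2 + r - 12) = r*(r - 5)*(r - 3)*(r + 4)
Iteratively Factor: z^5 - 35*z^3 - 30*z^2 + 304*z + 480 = (z + 2)*(z^4 - 2*z^3 - 31*z^2 + 32*z + 240) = (z + 2)*(z + 4)*(z^3 - 6*z^2 - 7*z + 60) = (z - 5)*(z + 2)*(z + 4)*(z^2 - z - 12) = (z - 5)*(z + 2)*(z + 3)*(z + 4)*(z - 4)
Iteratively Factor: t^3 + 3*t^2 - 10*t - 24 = (t - 3)*(t^2 + 6*t + 8) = (t - 3)*(t + 2)*(t + 4)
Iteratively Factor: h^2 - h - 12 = (h - 4)*(h + 3)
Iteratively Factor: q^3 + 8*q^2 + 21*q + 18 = (q + 3)*(q^2 + 5*q + 6) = (q + 3)^2*(q + 2)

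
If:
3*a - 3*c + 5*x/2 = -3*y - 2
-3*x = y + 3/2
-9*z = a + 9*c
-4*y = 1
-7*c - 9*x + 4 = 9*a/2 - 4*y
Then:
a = 451/828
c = 113/184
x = -5/12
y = -1/4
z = -10055/14904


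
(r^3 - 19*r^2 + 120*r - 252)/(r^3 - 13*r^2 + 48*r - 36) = (r - 7)/(r - 1)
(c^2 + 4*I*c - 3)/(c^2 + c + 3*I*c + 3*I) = (c + I)/(c + 1)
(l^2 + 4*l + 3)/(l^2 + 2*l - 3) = (l + 1)/(l - 1)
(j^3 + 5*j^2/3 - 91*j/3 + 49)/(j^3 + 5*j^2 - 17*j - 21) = (j - 7/3)/(j + 1)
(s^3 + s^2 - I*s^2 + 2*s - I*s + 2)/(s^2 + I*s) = s + 1 - 2*I - 2*I/s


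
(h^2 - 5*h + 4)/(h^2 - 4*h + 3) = (h - 4)/(h - 3)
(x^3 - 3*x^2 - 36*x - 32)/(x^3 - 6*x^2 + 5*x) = (x^3 - 3*x^2 - 36*x - 32)/(x*(x^2 - 6*x + 5))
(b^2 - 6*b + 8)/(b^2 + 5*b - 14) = (b - 4)/(b + 7)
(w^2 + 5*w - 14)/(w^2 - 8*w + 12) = (w + 7)/(w - 6)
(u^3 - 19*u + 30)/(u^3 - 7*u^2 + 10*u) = (u^2 + 2*u - 15)/(u*(u - 5))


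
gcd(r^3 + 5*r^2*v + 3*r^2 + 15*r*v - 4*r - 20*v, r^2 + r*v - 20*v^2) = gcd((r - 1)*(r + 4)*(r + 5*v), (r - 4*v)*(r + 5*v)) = r + 5*v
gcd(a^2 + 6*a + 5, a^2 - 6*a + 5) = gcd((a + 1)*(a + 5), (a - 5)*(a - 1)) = 1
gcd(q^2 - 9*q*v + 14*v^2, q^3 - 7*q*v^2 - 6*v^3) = 1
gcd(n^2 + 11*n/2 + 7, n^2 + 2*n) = n + 2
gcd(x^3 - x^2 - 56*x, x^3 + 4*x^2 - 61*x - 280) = x^2 - x - 56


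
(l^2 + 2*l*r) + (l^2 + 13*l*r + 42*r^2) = 2*l^2 + 15*l*r + 42*r^2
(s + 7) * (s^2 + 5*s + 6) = s^3 + 12*s^2 + 41*s + 42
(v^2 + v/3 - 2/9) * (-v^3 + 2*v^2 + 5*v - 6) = -v^5 + 5*v^4/3 + 53*v^3/9 - 43*v^2/9 - 28*v/9 + 4/3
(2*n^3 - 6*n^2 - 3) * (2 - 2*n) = -4*n^4 + 16*n^3 - 12*n^2 + 6*n - 6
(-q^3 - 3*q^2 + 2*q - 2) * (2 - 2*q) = 2*q^4 + 4*q^3 - 10*q^2 + 8*q - 4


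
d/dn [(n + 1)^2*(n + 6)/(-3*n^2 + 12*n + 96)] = (-n^4 + 8*n^3 + 141*n^2 + 524*n + 392)/(3*(n^4 - 8*n^3 - 48*n^2 + 256*n + 1024))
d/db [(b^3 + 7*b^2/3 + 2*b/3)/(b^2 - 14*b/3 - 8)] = (9*b^4 - 84*b^3 - 320*b^2 - 336*b - 48)/(9*b^4 - 84*b^3 + 52*b^2 + 672*b + 576)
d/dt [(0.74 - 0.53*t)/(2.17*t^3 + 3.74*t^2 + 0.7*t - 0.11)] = (2.3002*t^3 - 2.8352*t^2 - 5.5352*t - 0.4597)/(4.7089*t^6 + 16.2316*t^5 + 17.0256*t^4 + 4.7586*t^3 - 0.3328*t^2 - 0.154*t + 0.0121)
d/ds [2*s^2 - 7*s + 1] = 4*s - 7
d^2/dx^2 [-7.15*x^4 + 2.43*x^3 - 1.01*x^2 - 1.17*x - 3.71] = -85.8*x^2 + 14.58*x - 2.02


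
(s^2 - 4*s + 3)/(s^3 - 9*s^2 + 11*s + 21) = (s - 1)/(s^2 - 6*s - 7)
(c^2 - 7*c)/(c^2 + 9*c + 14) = c*(c - 7)/(c^2 + 9*c + 14)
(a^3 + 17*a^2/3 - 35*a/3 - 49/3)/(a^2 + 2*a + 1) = (3*a^2 + 14*a - 49)/(3*(a + 1))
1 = 1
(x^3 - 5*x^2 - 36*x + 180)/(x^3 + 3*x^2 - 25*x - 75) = (x^2 - 36)/(x^2 + 8*x + 15)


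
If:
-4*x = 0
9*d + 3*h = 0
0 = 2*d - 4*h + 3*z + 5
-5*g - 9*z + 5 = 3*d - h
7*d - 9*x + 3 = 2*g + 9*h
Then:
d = 25/98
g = 286/49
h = -75/98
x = 0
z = -20/7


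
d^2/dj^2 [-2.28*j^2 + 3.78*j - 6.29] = -4.56000000000000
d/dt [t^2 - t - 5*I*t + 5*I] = 2*t - 1 - 5*I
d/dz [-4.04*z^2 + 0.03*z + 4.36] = 0.03 - 8.08*z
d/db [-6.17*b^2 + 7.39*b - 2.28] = 7.39 - 12.34*b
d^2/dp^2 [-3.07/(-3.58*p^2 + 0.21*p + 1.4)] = (78.692696*p^2 - 4.616052*p - 3.07*(7.16*p - 0.21)*(14.32*p - 0.42) - 30.77368)/(-3.58*p^2 + 0.21*p + 1.4)^3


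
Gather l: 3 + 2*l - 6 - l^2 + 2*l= -l^2 + 4*l - 3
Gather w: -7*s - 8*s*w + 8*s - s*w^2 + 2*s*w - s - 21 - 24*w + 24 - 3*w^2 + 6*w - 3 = w^2*(-s - 3) + w*(-6*s - 18)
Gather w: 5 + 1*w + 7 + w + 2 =2*w + 14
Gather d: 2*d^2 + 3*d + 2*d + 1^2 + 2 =2*d^2 + 5*d + 3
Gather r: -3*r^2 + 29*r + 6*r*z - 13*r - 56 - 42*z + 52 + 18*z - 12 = -3*r^2 + r*(6*z + 16) - 24*z - 16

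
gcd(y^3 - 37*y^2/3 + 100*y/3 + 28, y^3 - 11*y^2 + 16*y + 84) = y^2 - 13*y + 42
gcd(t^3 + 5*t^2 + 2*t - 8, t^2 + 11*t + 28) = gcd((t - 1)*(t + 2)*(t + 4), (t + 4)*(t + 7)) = t + 4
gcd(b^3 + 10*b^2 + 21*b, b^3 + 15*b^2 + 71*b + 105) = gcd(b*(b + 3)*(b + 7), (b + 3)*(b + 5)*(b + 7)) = b^2 + 10*b + 21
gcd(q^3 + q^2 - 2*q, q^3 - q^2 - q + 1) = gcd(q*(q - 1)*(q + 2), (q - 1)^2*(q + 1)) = q - 1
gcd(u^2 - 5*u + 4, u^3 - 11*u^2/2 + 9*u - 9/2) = u - 1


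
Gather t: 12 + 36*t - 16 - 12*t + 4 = 24*t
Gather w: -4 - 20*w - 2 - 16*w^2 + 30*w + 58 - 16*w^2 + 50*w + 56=-32*w^2 + 60*w + 108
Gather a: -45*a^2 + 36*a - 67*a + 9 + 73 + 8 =-45*a^2 - 31*a + 90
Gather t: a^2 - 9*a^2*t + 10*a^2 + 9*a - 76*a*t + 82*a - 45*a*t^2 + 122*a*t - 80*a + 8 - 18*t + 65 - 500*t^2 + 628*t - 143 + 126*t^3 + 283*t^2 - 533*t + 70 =11*a^2 + 11*a + 126*t^3 + t^2*(-45*a - 217) + t*(-9*a^2 + 46*a + 77)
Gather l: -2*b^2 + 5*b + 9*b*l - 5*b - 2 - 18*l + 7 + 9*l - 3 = -2*b^2 + l*(9*b - 9) + 2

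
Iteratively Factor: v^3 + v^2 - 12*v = (v - 3)*(v^2 + 4*v) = v*(v - 3)*(v + 4)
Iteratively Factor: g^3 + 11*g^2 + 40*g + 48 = (g + 4)*(g^2 + 7*g + 12) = (g + 4)^2*(g + 3)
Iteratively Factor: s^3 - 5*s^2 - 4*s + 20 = (s + 2)*(s^2 - 7*s + 10) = (s - 5)*(s + 2)*(s - 2)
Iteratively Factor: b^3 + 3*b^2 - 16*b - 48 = (b - 4)*(b^2 + 7*b + 12) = (b - 4)*(b + 4)*(b + 3)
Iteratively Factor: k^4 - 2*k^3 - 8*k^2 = (k - 4)*(k^3 + 2*k^2) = (k - 4)*(k + 2)*(k^2) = k*(k - 4)*(k + 2)*(k)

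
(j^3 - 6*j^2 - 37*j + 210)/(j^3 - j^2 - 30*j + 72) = (j^2 - 12*j + 35)/(j^2 - 7*j + 12)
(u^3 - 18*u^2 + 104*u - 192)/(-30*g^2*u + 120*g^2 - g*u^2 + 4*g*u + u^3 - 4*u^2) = (u^2 - 14*u + 48)/(-30*g^2 - g*u + u^2)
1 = 1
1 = 1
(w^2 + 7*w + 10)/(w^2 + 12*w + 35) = (w + 2)/(w + 7)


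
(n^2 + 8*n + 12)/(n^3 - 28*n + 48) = (n + 2)/(n^2 - 6*n + 8)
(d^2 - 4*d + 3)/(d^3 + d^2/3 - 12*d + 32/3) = 3*(d - 3)/(3*d^2 + 4*d - 32)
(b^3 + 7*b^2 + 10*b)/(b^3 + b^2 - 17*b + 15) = b*(b + 2)/(b^2 - 4*b + 3)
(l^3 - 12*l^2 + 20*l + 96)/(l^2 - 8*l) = l - 4 - 12/l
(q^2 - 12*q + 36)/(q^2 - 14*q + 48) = (q - 6)/(q - 8)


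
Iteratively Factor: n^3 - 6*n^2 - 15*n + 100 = (n - 5)*(n^2 - n - 20) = (n - 5)*(n + 4)*(n - 5)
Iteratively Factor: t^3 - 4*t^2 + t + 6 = (t - 2)*(t^2 - 2*t - 3) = (t - 3)*(t - 2)*(t + 1)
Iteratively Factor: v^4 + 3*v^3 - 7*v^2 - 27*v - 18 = (v + 2)*(v^3 + v^2 - 9*v - 9) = (v + 2)*(v + 3)*(v^2 - 2*v - 3) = (v - 3)*(v + 2)*(v + 3)*(v + 1)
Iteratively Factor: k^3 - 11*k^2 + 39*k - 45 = (k - 3)*(k^2 - 8*k + 15) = (k - 5)*(k - 3)*(k - 3)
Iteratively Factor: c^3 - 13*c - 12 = (c + 3)*(c^2 - 3*c - 4) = (c + 1)*(c + 3)*(c - 4)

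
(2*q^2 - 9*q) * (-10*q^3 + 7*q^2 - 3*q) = -20*q^5 + 104*q^4 - 69*q^3 + 27*q^2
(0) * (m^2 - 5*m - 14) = 0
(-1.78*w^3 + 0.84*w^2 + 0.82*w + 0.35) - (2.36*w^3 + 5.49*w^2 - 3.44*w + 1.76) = -4.14*w^3 - 4.65*w^2 + 4.26*w - 1.41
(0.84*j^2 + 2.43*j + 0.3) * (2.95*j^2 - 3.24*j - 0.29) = 2.478*j^4 + 4.4469*j^3 - 7.2318*j^2 - 1.6767*j - 0.087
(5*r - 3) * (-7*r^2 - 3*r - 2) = -35*r^3 + 6*r^2 - r + 6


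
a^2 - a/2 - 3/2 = (a - 3/2)*(a + 1)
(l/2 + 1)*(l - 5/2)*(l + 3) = l^3/2 + 5*l^2/4 - 13*l/4 - 15/2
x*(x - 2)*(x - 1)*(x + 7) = x^4 + 4*x^3 - 19*x^2 + 14*x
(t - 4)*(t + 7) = t^2 + 3*t - 28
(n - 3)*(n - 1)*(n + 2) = n^3 - 2*n^2 - 5*n + 6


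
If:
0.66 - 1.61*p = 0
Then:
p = 0.41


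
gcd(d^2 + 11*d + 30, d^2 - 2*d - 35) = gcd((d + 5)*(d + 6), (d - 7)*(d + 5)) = d + 5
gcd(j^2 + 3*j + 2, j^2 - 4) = j + 2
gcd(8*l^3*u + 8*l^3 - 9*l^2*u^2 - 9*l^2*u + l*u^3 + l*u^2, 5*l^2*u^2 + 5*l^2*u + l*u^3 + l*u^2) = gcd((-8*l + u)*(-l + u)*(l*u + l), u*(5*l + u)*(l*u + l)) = l*u + l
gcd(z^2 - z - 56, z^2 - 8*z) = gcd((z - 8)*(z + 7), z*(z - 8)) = z - 8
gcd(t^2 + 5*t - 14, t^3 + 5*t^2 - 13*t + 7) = t + 7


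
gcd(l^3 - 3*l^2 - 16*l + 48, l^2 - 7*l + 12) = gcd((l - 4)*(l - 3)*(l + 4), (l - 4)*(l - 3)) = l^2 - 7*l + 12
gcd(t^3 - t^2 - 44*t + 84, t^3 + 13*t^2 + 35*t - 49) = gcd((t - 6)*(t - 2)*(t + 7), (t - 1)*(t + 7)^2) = t + 7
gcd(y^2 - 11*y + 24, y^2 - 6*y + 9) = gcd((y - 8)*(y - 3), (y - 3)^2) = y - 3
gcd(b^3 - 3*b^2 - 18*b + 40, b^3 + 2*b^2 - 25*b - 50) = b - 5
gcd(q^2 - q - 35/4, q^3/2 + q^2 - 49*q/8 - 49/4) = q - 7/2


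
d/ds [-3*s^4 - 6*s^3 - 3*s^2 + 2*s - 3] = -12*s^3 - 18*s^2 - 6*s + 2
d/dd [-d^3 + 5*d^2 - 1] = d*(10 - 3*d)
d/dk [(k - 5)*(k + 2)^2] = (k + 2)*(3*k - 8)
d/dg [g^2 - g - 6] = 2*g - 1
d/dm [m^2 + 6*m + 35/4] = 2*m + 6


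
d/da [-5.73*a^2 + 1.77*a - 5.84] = 1.77 - 11.46*a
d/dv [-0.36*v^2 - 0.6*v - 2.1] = -0.72*v - 0.6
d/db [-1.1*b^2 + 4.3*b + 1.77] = 4.3 - 2.2*b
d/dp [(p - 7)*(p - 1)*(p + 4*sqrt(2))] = 3*p^2 - 16*p + 8*sqrt(2)*p - 32*sqrt(2) + 7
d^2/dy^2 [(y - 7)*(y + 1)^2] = 6*y - 10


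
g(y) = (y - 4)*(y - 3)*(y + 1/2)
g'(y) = (y - 4)*(y - 3) + (y - 4)*(y + 1/2) + (y - 3)*(y + 1/2) = 3*y^2 - 13*y + 17/2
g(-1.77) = -34.95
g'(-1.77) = 40.91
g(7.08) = 95.25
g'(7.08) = 66.84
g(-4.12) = -209.29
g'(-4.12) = 112.98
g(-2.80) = -90.71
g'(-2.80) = 68.42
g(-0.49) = 0.16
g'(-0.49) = 15.59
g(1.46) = 7.67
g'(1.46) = -4.09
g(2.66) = 1.44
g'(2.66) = -4.85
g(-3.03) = -107.25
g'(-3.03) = 75.43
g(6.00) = 39.00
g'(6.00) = 38.50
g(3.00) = 0.00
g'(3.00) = -3.50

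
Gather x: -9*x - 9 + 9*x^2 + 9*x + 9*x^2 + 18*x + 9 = 18*x^2 + 18*x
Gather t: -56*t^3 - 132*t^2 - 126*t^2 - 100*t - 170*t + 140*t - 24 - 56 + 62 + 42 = -56*t^3 - 258*t^2 - 130*t + 24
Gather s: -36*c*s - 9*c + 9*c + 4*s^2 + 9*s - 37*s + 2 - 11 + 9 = 4*s^2 + s*(-36*c - 28)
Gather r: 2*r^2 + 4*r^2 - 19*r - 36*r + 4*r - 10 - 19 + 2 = 6*r^2 - 51*r - 27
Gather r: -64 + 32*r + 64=32*r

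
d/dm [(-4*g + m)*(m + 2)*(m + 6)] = -8*g*m - 32*g + 3*m^2 + 16*m + 12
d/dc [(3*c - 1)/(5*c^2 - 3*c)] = (-15*c^2 + 10*c - 3)/(c^2*(25*c^2 - 30*c + 9))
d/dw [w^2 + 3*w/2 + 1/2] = 2*w + 3/2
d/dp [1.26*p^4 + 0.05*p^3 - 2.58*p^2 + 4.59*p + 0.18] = 5.04*p^3 + 0.15*p^2 - 5.16*p + 4.59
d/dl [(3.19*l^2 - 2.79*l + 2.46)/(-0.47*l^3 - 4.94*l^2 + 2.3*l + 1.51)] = (1.4993*l^4 - 2.6226*l^3 - 2.977*l^2 + 33.9386*l - 9.8709)/(0.2209*l^6 + 4.6436*l^5 + 22.2416*l^4 - 24.1434*l^3 - 9.6288*l^2 + 6.946*l + 2.2801)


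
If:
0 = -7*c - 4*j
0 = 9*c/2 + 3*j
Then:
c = 0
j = 0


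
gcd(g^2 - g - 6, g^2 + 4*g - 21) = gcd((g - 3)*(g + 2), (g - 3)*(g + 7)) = g - 3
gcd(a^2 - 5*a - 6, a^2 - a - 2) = a + 1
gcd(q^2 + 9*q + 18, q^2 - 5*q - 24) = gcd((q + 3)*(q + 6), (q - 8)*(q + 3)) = q + 3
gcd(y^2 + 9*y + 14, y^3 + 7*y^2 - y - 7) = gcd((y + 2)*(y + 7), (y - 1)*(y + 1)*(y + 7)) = y + 7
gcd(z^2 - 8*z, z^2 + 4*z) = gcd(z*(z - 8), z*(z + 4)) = z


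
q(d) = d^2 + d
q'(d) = 2*d + 1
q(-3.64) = 9.61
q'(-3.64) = -6.28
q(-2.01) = 2.03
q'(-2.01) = -3.02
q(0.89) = 1.68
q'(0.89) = 2.78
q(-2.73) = 4.72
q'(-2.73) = -4.46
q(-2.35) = 3.17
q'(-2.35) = -3.70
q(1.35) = 3.17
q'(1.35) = 3.70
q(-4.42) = 15.12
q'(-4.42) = -7.84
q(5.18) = 32.01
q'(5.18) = 11.36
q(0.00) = 0.00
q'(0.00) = 1.00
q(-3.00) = 6.00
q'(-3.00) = -5.00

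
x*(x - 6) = x^2 - 6*x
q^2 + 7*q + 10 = (q + 2)*(q + 5)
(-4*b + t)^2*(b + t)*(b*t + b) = 16*b^4*t + 16*b^4 + 8*b^3*t^2 + 8*b^3*t - 7*b^2*t^3 - 7*b^2*t^2 + b*t^4 + b*t^3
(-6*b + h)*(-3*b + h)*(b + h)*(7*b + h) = 126*b^4 + 81*b^3*h - 47*b^2*h^2 - b*h^3 + h^4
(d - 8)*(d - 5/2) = d^2 - 21*d/2 + 20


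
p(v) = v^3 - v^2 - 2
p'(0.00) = 0.00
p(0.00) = -2.00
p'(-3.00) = 33.00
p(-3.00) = -38.00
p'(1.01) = 1.04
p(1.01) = -1.99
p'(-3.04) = 33.80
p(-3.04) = -39.34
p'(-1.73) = 12.44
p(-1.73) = -10.17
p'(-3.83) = 51.67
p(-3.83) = -72.85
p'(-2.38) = 21.75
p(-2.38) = -21.15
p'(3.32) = 26.43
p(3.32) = 23.57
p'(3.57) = 31.09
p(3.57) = 30.75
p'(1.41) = 3.14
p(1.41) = -1.18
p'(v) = 3*v^2 - 2*v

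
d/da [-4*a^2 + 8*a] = 8 - 8*a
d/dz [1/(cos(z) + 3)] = sin(z)/(cos(z) + 3)^2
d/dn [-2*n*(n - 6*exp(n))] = 12*n*exp(n) - 4*n + 12*exp(n)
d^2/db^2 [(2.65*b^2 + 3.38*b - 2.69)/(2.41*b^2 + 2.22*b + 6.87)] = (10.906696*b^3 - 356.994264*b^2 - 422.122104*b + 209.60436)/(13.997521*b^6 + 38.681946*b^5 + 155.337273*b^4 + 231.476292*b^3 + 442.807911*b^2 + 314.331354*b + 324.242703)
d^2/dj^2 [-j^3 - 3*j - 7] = -6*j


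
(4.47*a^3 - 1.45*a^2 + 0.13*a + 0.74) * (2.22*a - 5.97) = 9.9234*a^4 - 29.9049*a^3 + 8.9451*a^2 + 0.8667*a - 4.4178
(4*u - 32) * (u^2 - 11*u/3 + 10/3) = 4*u^3 - 140*u^2/3 + 392*u/3 - 320/3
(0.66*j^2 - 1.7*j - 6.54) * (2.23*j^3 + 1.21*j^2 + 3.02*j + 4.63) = 1.4718*j^5 - 2.9924*j^4 - 14.648*j^3 - 9.9916*j^2 - 27.6218*j - 30.2802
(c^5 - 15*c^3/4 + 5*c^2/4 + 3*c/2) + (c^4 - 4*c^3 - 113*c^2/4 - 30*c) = c^5 + c^4 - 31*c^3/4 - 27*c^2 - 57*c/2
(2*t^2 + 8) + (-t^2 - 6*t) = t^2 - 6*t + 8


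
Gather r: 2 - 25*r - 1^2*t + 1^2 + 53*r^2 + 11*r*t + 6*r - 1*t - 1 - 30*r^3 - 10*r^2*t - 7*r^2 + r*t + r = -30*r^3 + r^2*(46 - 10*t) + r*(12*t - 18) - 2*t + 2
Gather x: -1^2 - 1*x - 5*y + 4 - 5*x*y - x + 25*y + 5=x*(-5*y - 2) + 20*y + 8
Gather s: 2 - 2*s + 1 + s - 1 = 2 - s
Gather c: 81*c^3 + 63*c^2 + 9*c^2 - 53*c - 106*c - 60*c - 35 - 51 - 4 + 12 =81*c^3 + 72*c^2 - 219*c - 78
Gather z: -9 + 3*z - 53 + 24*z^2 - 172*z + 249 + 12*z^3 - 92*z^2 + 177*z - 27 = 12*z^3 - 68*z^2 + 8*z + 160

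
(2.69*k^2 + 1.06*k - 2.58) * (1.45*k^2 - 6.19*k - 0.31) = 3.9005*k^4 - 15.1141*k^3 - 11.1363*k^2 + 15.6416*k + 0.7998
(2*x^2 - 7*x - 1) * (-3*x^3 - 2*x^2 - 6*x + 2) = -6*x^5 + 17*x^4 + 5*x^3 + 48*x^2 - 8*x - 2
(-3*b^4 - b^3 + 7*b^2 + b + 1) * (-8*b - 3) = 24*b^5 + 17*b^4 - 53*b^3 - 29*b^2 - 11*b - 3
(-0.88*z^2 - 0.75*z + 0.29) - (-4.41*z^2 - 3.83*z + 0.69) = 3.53*z^2 + 3.08*z - 0.4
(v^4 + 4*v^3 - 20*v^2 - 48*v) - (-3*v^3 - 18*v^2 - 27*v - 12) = v^4 + 7*v^3 - 2*v^2 - 21*v + 12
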